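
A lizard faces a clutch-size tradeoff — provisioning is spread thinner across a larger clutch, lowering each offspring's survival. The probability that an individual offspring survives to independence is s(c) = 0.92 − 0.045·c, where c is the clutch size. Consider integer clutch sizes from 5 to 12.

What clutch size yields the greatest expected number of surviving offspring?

10

Expected surviving offspring = c × s(c):
  c=5: 5 × 0.695 = 3.475
  c=6: 6 × 0.650 = 3.900
  c=7: 7 × 0.605 = 4.235
  c=8: 8 × 0.560 = 4.480
  c=9: 9 × 0.515 = 4.635
  c=10: 10 × 0.470 = 4.700
  c=11: 11 × 0.425 = 4.675
  c=12: 12 × 0.380 = 4.560
Maximum at c = 10 (4.700 surviving offspring).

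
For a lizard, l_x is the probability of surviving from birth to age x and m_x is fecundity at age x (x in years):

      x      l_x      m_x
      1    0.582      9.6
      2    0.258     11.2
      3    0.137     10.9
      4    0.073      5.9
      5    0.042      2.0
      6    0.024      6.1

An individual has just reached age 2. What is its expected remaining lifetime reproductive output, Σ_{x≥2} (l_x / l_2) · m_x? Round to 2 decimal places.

l_2 = 0.258. Conditional survival from age 2 to x is l_x / l_2.
  x=2: (0.258/0.258) × 11.2 = 11.2000
  x=3: (0.137/0.258) × 10.9 = 5.7880
  x=4: (0.073/0.258) × 5.9 = 1.6694
  x=5: (0.042/0.258) × 2.0 = 0.3256
  x=6: (0.024/0.258) × 6.1 = 0.5674
Sum = 11.2000 + 5.7880 + 1.6694 + 0.3256 + 0.5674 = 19.5504

19.55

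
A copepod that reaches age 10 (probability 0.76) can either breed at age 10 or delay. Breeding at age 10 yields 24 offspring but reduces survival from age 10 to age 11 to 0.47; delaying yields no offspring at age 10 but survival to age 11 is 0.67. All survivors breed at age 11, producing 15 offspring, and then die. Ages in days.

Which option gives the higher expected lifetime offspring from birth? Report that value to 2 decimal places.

23.60

breed at age 10: R₀ = 0.76 × (24 + 0.47 × 15) = 0.76 × 31.0500 = 23.5980
delay to age 11: R₀ = 0.76 × (0.67 × 15) = 0.76 × 10.0500 = 7.6380
Higher: breed at age 10 (23.5980).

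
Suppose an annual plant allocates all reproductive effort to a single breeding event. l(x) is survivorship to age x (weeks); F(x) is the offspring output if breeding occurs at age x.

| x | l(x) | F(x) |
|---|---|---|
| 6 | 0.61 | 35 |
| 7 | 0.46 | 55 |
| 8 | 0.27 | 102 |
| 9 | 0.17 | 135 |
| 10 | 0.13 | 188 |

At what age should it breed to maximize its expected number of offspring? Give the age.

8

Expected offspring if breeding at age x = l(x) × F(x):
  age 6: 0.61 × 35 = 21.350
  age 7: 0.46 × 55 = 25.300
  age 8: 0.27 × 102 = 27.540
  age 9: 0.17 × 135 = 22.950
  age 10: 0.13 × 188 = 24.440
Maximum at age 8 (27.540).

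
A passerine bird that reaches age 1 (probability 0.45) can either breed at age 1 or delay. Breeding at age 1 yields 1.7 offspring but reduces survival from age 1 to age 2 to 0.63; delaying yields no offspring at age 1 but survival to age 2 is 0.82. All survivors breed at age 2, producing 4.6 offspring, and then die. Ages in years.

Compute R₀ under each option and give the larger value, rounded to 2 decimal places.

2.07

breed at age 1: R₀ = 0.45 × (1.7 + 0.63 × 4.6) = 0.45 × 4.5980 = 2.0691
delay to age 2: R₀ = 0.45 × (0.82 × 4.6) = 0.45 × 3.7720 = 1.6974
Higher: breed at age 1 (2.0691).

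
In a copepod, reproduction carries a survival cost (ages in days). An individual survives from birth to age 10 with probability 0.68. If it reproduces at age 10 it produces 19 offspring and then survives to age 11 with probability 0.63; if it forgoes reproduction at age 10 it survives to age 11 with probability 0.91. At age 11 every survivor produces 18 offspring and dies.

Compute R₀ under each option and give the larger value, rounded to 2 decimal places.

breed at age 10: R₀ = 0.68 × (19 + 0.63 × 18) = 0.68 × 30.3400 = 20.6312
delay to age 11: R₀ = 0.68 × (0.91 × 18) = 0.68 × 16.3800 = 11.1384
Higher: breed at age 10 (20.6312).

20.63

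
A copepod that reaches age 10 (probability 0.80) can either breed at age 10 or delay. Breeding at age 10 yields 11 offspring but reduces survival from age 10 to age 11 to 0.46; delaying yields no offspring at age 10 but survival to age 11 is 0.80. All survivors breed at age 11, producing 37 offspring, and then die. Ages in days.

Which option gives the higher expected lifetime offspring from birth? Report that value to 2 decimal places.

breed at age 10: R₀ = 0.80 × (11 + 0.46 × 37) = 0.80 × 28.0200 = 22.4160
delay to age 11: R₀ = 0.80 × (0.80 × 37) = 0.80 × 29.6000 = 23.6800
Higher: delay to age 11 (23.6800).

23.68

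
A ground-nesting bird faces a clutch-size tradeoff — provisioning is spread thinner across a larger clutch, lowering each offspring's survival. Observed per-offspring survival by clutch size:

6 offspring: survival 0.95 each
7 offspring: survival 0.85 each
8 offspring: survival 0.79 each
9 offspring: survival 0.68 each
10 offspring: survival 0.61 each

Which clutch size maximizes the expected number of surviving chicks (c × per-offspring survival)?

8

Expected surviving chicks = c × s(c):
  c=6: 6 × 0.95 = 5.700
  c=7: 7 × 0.85 = 5.950
  c=8: 8 × 0.79 = 6.320
  c=9: 9 × 0.68 = 6.120
  c=10: 10 × 0.61 = 6.100
Maximum at c = 8 (6.320 surviving chicks).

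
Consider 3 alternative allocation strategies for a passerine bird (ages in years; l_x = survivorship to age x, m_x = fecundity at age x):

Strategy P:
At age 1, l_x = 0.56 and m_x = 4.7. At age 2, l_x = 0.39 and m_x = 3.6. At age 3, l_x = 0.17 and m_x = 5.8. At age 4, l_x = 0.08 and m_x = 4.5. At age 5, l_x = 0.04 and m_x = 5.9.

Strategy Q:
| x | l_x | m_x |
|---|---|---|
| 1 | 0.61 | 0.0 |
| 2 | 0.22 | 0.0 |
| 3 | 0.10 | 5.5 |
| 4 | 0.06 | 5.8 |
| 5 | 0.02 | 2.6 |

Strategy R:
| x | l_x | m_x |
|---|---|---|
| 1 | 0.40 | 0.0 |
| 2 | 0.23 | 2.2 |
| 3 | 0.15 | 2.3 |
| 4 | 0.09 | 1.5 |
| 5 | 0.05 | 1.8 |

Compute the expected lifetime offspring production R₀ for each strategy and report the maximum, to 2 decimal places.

Strategy P: R₀ = 0.56×4.7 + 0.39×3.6 + 0.17×5.8 + 0.08×4.5 + 0.04×5.9 = 5.6180
Strategy Q: R₀ = 0.61×0.0 + 0.22×0.0 + 0.10×5.5 + 0.06×5.8 + 0.02×2.6 = 0.9500
Strategy R: R₀ = 0.40×0.0 + 0.23×2.2 + 0.15×2.3 + 0.09×1.5 + 0.05×1.8 = 1.0760
Highest R₀: strategy P with 5.6180.

5.62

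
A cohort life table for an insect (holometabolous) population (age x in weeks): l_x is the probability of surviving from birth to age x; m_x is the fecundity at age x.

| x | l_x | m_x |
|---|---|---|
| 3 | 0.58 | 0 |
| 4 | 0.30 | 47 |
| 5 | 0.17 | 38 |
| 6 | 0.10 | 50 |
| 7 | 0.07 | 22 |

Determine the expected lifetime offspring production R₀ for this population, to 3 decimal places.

27.100

R₀ = Σ l_x m_x:
  age 3: 0.58 × 0 = 0.0000
  age 4: 0.30 × 47 = 14.1000
  age 5: 0.17 × 38 = 6.4600
  age 6: 0.10 × 50 = 5.0000
  age 7: 0.07 × 22 = 1.5400
R₀ = 0.0000 + 14.1000 + 6.4600 + 5.0000 + 1.5400 = 27.1000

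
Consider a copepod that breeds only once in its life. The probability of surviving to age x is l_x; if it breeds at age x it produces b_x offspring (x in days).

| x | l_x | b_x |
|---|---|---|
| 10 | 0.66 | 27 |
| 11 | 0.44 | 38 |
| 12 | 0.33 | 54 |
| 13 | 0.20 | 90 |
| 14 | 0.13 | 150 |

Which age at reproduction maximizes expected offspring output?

Expected offspring if breeding at age x = l_x × b_x:
  age 10: 0.66 × 27 = 17.820
  age 11: 0.44 × 38 = 16.720
  age 12: 0.33 × 54 = 17.820
  age 13: 0.20 × 90 = 18.000
  age 14: 0.13 × 150 = 19.500
Maximum at age 14 (19.500).

14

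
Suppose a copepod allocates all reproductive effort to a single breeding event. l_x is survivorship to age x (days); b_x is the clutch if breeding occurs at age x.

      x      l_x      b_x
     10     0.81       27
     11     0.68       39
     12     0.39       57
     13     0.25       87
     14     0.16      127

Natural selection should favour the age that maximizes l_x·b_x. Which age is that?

11

Expected offspring if breeding at age x = l_x × b_x:
  age 10: 0.81 × 27 = 21.870
  age 11: 0.68 × 39 = 26.520
  age 12: 0.39 × 57 = 22.230
  age 13: 0.25 × 87 = 21.750
  age 14: 0.16 × 127 = 20.320
Maximum at age 11 (26.520).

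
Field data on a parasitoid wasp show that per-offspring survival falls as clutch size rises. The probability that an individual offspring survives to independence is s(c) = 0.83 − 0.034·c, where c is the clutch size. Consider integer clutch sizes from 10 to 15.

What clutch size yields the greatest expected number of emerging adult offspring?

Expected emerging adult offspring = c × s(c):
  c=10: 10 × 0.490 = 4.900
  c=11: 11 × 0.456 = 5.016
  c=12: 12 × 0.422 = 5.064
  c=13: 13 × 0.388 = 5.044
  c=14: 14 × 0.354 = 4.956
  c=15: 15 × 0.320 = 4.800
Maximum at c = 12 (5.064 emerging adult offspring).

12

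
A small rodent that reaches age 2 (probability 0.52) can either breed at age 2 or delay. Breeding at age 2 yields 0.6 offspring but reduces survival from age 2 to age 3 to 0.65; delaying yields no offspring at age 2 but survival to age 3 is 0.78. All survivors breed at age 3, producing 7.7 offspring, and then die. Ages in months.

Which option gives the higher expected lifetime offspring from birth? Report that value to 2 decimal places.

3.12

breed at age 2: R₀ = 0.52 × (0.6 + 0.65 × 7.7) = 0.52 × 5.6050 = 2.9146
delay to age 3: R₀ = 0.52 × (0.78 × 7.7) = 0.52 × 6.0060 = 3.1231
Higher: delay to age 3 (3.1231).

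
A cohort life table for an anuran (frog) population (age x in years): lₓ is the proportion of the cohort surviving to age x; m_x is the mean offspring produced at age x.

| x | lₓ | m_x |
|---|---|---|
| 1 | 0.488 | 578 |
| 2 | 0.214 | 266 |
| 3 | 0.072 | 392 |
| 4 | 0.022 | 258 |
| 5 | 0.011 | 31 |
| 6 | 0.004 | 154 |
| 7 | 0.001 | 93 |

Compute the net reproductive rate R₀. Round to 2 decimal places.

R₀ = Σ lₓ m_x:
  age 1: 0.488 × 578 = 282.0640
  age 2: 0.214 × 266 = 56.9240
  age 3: 0.072 × 392 = 28.2240
  age 4: 0.022 × 258 = 5.6760
  age 5: 0.011 × 31 = 0.3410
  age 6: 0.004 × 154 = 0.6160
  age 7: 0.001 × 93 = 0.0930
R₀ = 282.0640 + 56.9240 + 28.2240 + 5.6760 + 0.3410 + 0.6160 + 0.0930 = 373.9380

373.94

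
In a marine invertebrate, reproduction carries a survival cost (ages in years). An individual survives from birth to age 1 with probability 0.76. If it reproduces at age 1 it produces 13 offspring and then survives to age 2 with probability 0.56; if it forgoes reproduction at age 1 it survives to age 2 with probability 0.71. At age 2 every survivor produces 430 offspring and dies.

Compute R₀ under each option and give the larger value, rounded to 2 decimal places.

232.03

breed at age 1: R₀ = 0.76 × (13 + 0.56 × 430) = 0.76 × 253.8000 = 192.8880
delay to age 2: R₀ = 0.76 × (0.71 × 430) = 0.76 × 305.3000 = 232.0280
Higher: delay to age 2 (232.0280).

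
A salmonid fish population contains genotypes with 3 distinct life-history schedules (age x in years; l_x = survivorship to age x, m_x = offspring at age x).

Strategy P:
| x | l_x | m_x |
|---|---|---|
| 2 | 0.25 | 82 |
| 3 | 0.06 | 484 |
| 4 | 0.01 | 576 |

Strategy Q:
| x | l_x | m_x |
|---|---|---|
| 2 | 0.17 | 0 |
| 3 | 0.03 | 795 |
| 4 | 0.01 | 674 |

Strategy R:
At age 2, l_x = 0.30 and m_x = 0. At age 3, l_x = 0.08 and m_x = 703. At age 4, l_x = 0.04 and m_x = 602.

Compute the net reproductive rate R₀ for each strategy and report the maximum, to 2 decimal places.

80.32

Strategy P: R₀ = 0.25×82 + 0.06×484 + 0.01×576 = 55.3000
Strategy Q: R₀ = 0.17×0 + 0.03×795 + 0.01×674 = 30.5900
Strategy R: R₀ = 0.30×0 + 0.08×703 + 0.04×602 = 80.3200
Highest R₀: strategy R with 80.3200.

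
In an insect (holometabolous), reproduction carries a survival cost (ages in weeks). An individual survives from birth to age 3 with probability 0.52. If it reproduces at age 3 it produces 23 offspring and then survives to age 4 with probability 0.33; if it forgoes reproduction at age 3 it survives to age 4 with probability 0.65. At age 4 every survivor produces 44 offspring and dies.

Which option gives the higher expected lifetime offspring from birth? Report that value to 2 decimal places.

19.51

breed at age 3: R₀ = 0.52 × (23 + 0.33 × 44) = 0.52 × 37.5200 = 19.5104
delay to age 4: R₀ = 0.52 × (0.65 × 44) = 0.52 × 28.6000 = 14.8720
Higher: breed at age 3 (19.5104).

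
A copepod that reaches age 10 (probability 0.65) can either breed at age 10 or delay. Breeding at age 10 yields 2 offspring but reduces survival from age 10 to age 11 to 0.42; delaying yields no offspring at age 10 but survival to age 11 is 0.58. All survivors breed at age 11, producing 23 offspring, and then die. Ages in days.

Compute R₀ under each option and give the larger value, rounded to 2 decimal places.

breed at age 10: R₀ = 0.65 × (2 + 0.42 × 23) = 0.65 × 11.6600 = 7.5790
delay to age 11: R₀ = 0.65 × (0.58 × 23) = 0.65 × 13.3400 = 8.6710
Higher: delay to age 11 (8.6710).

8.67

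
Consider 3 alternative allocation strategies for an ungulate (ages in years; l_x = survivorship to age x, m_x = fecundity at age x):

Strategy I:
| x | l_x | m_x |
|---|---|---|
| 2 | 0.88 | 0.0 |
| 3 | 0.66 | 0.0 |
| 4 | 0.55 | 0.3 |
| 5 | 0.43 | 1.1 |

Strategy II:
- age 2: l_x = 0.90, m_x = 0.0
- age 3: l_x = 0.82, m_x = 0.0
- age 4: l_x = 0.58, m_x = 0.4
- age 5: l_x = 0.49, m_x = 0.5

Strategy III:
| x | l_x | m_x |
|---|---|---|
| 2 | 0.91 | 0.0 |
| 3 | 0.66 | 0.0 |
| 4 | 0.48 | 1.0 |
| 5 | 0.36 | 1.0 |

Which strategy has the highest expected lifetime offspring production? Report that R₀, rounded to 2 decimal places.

Strategy I: R₀ = 0.88×0.0 + 0.66×0.0 + 0.55×0.3 + 0.43×1.1 = 0.6380
Strategy II: R₀ = 0.90×0.0 + 0.82×0.0 + 0.58×0.4 + 0.49×0.5 = 0.4770
Strategy III: R₀ = 0.91×0.0 + 0.66×0.0 + 0.48×1.0 + 0.36×1.0 = 0.8400
Highest R₀: strategy III with 0.8400.

0.84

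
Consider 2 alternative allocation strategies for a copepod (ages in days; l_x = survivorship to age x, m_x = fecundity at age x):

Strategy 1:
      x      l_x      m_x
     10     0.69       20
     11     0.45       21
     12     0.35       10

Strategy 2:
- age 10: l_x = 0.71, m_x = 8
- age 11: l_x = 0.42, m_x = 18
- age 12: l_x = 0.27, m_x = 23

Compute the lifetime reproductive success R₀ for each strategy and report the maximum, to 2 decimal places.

26.75

Strategy 1: R₀ = 0.69×20 + 0.45×21 + 0.35×10 = 26.7500
Strategy 2: R₀ = 0.71×8 + 0.42×18 + 0.27×23 = 19.4500
Highest R₀: strategy 1 with 26.7500.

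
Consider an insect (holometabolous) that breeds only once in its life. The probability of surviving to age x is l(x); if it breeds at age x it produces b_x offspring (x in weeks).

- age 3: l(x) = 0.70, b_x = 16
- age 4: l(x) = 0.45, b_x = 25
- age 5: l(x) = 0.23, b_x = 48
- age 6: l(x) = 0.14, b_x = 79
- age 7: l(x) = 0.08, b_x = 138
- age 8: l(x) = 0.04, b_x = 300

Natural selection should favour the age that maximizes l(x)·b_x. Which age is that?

Expected offspring if breeding at age x = l(x) × b_x:
  age 3: 0.70 × 16 = 11.200
  age 4: 0.45 × 25 = 11.250
  age 5: 0.23 × 48 = 11.040
  age 6: 0.14 × 79 = 11.060
  age 7: 0.08 × 138 = 11.040
  age 8: 0.04 × 300 = 12.000
Maximum at age 8 (12.000).

8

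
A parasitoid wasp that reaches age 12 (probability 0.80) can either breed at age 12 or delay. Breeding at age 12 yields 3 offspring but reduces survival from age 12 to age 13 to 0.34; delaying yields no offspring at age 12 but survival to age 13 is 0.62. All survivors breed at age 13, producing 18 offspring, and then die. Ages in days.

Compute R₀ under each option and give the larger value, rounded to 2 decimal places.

8.93

breed at age 12: R₀ = 0.80 × (3 + 0.34 × 18) = 0.80 × 9.1200 = 7.2960
delay to age 13: R₀ = 0.80 × (0.62 × 18) = 0.80 × 11.1600 = 8.9280
Higher: delay to age 13 (8.9280).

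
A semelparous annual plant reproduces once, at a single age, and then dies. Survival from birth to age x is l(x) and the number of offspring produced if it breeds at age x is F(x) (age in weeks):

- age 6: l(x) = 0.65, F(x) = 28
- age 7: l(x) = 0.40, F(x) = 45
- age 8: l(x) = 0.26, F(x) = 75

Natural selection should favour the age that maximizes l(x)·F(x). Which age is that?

Expected offspring if breeding at age x = l(x) × F(x):
  age 6: 0.65 × 28 = 18.200
  age 7: 0.40 × 45 = 18.000
  age 8: 0.26 × 75 = 19.500
Maximum at age 8 (19.500).

8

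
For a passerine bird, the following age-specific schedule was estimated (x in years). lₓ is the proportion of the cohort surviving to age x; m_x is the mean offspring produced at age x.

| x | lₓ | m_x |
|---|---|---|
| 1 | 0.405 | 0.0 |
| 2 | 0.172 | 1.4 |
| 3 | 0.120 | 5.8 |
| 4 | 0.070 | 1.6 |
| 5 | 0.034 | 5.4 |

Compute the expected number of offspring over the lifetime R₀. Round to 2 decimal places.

R₀ = Σ lₓ m_x:
  age 1: 0.405 × 0.0 = 0.0000
  age 2: 0.172 × 1.4 = 0.2408
  age 3: 0.120 × 5.8 = 0.6960
  age 4: 0.070 × 1.6 = 0.1120
  age 5: 0.034 × 5.4 = 0.1836
R₀ = 0.0000 + 0.2408 + 0.6960 + 0.1120 + 0.1836 = 1.2324

1.23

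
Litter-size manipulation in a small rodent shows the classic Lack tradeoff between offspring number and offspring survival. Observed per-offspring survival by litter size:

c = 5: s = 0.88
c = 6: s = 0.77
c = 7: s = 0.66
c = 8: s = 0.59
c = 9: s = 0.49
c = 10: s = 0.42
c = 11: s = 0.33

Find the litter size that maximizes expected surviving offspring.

Expected surviving offspring = c × s(c):
  c=5: 5 × 0.88 = 4.400
  c=6: 6 × 0.77 = 4.620
  c=7: 7 × 0.66 = 4.620
  c=8: 8 × 0.59 = 4.720
  c=9: 9 × 0.49 = 4.410
  c=10: 10 × 0.42 = 4.200
  c=11: 11 × 0.33 = 3.630
Maximum at c = 8 (4.720 surviving offspring).

8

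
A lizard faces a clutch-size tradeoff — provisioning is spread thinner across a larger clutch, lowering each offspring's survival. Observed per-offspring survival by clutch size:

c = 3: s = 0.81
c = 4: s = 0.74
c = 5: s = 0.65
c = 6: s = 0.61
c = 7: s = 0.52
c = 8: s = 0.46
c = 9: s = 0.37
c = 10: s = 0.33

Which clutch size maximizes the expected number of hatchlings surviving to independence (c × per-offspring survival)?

8

Expected hatchlings surviving to independence = c × s(c):
  c=3: 3 × 0.81 = 2.430
  c=4: 4 × 0.74 = 2.960
  c=5: 5 × 0.65 = 3.250
  c=6: 6 × 0.61 = 3.660
  c=7: 7 × 0.52 = 3.640
  c=8: 8 × 0.46 = 3.680
  c=9: 9 × 0.37 = 3.330
  c=10: 10 × 0.33 = 3.300
Maximum at c = 8 (3.680 hatchlings surviving to independence).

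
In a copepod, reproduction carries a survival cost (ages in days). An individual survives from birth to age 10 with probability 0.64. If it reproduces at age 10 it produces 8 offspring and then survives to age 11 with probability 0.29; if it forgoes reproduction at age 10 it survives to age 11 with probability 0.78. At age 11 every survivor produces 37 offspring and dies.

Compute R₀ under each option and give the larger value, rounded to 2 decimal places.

18.47

breed at age 10: R₀ = 0.64 × (8 + 0.29 × 37) = 0.64 × 18.7300 = 11.9872
delay to age 11: R₀ = 0.64 × (0.78 × 37) = 0.64 × 28.8600 = 18.4704
Higher: delay to age 11 (18.4704).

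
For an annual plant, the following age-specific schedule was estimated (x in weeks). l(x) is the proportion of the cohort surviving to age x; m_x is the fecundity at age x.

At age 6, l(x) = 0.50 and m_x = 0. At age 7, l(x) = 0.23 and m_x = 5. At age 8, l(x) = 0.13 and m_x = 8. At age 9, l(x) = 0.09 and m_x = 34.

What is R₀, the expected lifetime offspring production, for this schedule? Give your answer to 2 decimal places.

5.25

R₀ = Σ l(x) m_x:
  age 6: 0.50 × 0 = 0.0000
  age 7: 0.23 × 5 = 1.1500
  age 8: 0.13 × 8 = 1.0400
  age 9: 0.09 × 34 = 3.0600
R₀ = 0.0000 + 1.1500 + 1.0400 + 3.0600 = 5.2500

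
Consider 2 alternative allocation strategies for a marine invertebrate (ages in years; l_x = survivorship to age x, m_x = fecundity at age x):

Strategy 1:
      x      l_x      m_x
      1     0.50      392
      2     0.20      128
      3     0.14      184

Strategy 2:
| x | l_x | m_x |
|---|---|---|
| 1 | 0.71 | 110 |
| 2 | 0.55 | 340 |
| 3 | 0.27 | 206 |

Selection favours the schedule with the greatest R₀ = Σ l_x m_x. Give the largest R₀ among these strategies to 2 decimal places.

320.72

Strategy 1: R₀ = 0.50×392 + 0.20×128 + 0.14×184 = 247.3600
Strategy 2: R₀ = 0.71×110 + 0.55×340 + 0.27×206 = 320.7200
Highest R₀: strategy 2 with 320.7200.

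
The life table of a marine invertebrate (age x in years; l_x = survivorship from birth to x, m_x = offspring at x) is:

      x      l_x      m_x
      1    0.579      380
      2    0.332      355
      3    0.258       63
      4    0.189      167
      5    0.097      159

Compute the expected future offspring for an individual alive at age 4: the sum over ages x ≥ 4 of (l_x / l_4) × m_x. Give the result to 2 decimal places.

l_4 = 0.189. Conditional survival from age 4 to x is l_x / l_4.
  x=4: (0.189/0.189) × 167 = 167.0000
  x=5: (0.097/0.189) × 159 = 81.6032
Sum = 167.0000 + 81.6032 = 248.6032

248.60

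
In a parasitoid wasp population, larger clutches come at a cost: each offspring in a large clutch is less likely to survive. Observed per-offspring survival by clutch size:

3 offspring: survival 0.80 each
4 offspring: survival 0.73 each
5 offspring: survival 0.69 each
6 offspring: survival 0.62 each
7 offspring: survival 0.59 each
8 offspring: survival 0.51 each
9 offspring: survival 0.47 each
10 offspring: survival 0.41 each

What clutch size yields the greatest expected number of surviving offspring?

Expected surviving offspring = c × s(c):
  c=3: 3 × 0.80 = 2.400
  c=4: 4 × 0.73 = 2.920
  c=5: 5 × 0.69 = 3.450
  c=6: 6 × 0.62 = 3.720
  c=7: 7 × 0.59 = 4.130
  c=8: 8 × 0.51 = 4.080
  c=9: 9 × 0.47 = 4.230
  c=10: 10 × 0.41 = 4.100
Maximum at c = 9 (4.230 surviving offspring).

9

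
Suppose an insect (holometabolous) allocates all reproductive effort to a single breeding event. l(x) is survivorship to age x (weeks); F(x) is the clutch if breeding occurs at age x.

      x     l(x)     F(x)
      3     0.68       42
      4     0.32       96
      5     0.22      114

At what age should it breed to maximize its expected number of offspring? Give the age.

4

Expected offspring if breeding at age x = l(x) × F(x):
  age 3: 0.68 × 42 = 28.560
  age 4: 0.32 × 96 = 30.720
  age 5: 0.22 × 114 = 25.080
Maximum at age 4 (30.720).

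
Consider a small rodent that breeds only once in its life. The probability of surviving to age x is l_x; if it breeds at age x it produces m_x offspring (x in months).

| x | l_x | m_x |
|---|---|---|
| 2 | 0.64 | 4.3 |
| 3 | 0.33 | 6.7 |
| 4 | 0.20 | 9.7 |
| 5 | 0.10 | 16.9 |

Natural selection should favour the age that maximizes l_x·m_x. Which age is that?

2

Expected offspring if breeding at age x = l_x × m_x:
  age 2: 0.64 × 4.3 = 2.752
  age 3: 0.33 × 6.7 = 2.211
  age 4: 0.20 × 9.7 = 1.940
  age 5: 0.10 × 16.9 = 1.690
Maximum at age 2 (2.752).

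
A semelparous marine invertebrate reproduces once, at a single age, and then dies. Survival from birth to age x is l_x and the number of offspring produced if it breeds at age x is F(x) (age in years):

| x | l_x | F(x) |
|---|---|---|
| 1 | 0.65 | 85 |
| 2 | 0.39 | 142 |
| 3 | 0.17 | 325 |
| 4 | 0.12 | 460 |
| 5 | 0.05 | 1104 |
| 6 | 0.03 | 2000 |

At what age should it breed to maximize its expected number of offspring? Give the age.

6

Expected offspring if breeding at age x = l_x × F(x):
  age 1: 0.65 × 85 = 55.250
  age 2: 0.39 × 142 = 55.380
  age 3: 0.17 × 325 = 55.250
  age 4: 0.12 × 460 = 55.200
  age 5: 0.05 × 1104 = 55.200
  age 6: 0.03 × 2000 = 60.000
Maximum at age 6 (60.000).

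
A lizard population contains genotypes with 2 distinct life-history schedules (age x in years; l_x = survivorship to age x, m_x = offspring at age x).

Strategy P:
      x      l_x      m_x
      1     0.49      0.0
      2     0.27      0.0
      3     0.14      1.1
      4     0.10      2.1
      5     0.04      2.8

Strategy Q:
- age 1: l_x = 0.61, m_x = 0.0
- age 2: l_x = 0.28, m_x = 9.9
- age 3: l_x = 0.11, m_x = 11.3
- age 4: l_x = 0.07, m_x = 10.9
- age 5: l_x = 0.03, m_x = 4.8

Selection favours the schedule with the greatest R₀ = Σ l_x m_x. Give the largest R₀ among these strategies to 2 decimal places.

Strategy P: R₀ = 0.49×0.0 + 0.27×0.0 + 0.14×1.1 + 0.10×2.1 + 0.04×2.8 = 0.4760
Strategy Q: R₀ = 0.61×0.0 + 0.28×9.9 + 0.11×11.3 + 0.07×10.9 + 0.03×4.8 = 4.9220
Highest R₀: strategy Q with 4.9220.

4.92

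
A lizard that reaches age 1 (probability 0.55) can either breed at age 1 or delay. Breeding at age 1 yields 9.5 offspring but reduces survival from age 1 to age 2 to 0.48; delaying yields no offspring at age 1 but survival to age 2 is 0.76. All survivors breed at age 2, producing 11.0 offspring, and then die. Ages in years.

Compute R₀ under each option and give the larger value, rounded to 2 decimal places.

breed at age 1: R₀ = 0.55 × (9.5 + 0.48 × 11.0) = 0.55 × 14.7800 = 8.1290
delay to age 2: R₀ = 0.55 × (0.76 × 11.0) = 0.55 × 8.3600 = 4.5980
Higher: breed at age 1 (8.1290).

8.13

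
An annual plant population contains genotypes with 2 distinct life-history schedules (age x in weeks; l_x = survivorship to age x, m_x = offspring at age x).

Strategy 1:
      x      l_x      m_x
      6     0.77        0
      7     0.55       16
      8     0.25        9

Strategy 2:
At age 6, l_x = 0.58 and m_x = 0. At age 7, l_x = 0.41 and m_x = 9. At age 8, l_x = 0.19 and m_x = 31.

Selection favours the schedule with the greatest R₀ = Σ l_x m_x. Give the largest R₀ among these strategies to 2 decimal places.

Strategy 1: R₀ = 0.77×0 + 0.55×16 + 0.25×9 = 11.0500
Strategy 2: R₀ = 0.58×0 + 0.41×9 + 0.19×31 = 9.5800
Highest R₀: strategy 1 with 11.0500.

11.05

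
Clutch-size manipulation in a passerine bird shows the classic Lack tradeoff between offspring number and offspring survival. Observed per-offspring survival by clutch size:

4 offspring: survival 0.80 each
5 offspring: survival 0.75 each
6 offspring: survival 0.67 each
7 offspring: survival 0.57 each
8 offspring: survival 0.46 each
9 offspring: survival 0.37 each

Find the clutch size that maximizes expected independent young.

6

Expected independent young = c × s(c):
  c=4: 4 × 0.80 = 3.200
  c=5: 5 × 0.75 = 3.750
  c=6: 6 × 0.67 = 4.020
  c=7: 7 × 0.57 = 3.990
  c=8: 8 × 0.46 = 3.680
  c=9: 9 × 0.37 = 3.330
Maximum at c = 6 (4.020 independent young).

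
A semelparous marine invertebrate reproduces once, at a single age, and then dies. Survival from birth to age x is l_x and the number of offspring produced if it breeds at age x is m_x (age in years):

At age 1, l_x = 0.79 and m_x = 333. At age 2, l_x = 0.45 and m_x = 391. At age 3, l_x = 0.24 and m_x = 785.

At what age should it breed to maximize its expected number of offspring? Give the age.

1

Expected offspring if breeding at age x = l_x × m_x:
  age 1: 0.79 × 333 = 263.070
  age 2: 0.45 × 391 = 175.950
  age 3: 0.24 × 785 = 188.400
Maximum at age 1 (263.070).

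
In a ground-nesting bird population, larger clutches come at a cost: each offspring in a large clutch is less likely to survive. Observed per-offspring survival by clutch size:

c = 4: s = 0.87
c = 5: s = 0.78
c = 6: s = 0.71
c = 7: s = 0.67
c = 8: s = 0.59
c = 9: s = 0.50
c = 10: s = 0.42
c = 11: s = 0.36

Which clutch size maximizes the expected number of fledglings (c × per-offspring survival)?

8

Expected fledglings = c × s(c):
  c=4: 4 × 0.87 = 3.480
  c=5: 5 × 0.78 = 3.900
  c=6: 6 × 0.71 = 4.260
  c=7: 7 × 0.67 = 4.690
  c=8: 8 × 0.59 = 4.720
  c=9: 9 × 0.50 = 4.500
  c=10: 10 × 0.42 = 4.200
  c=11: 11 × 0.36 = 3.960
Maximum at c = 8 (4.720 fledglings).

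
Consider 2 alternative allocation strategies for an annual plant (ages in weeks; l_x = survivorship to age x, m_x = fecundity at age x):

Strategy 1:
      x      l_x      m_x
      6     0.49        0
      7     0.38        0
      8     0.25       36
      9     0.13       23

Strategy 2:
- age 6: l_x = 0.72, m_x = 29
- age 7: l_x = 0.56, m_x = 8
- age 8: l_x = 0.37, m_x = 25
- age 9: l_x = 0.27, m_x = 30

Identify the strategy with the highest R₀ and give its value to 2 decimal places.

42.71

Strategy 1: R₀ = 0.49×0 + 0.38×0 + 0.25×36 + 0.13×23 = 11.9900
Strategy 2: R₀ = 0.72×29 + 0.56×8 + 0.37×25 + 0.27×30 = 42.7100
Highest R₀: strategy 2 with 42.7100.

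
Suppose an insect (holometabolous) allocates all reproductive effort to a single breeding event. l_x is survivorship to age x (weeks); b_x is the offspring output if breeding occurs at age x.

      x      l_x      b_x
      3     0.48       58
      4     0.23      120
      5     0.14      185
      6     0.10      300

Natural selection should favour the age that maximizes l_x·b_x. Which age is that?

Expected offspring if breeding at age x = l_x × b_x:
  age 3: 0.48 × 58 = 27.840
  age 4: 0.23 × 120 = 27.600
  age 5: 0.14 × 185 = 25.900
  age 6: 0.10 × 300 = 30.000
Maximum at age 6 (30.000).

6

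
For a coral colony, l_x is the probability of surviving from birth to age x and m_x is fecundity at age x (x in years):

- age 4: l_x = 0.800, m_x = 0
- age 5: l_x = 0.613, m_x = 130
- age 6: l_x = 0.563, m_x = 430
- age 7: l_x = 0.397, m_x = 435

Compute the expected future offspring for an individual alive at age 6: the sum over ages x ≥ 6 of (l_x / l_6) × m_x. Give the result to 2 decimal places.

736.74

l_6 = 0.563. Conditional survival from age 6 to x is l_x / l_6.
  x=6: (0.563/0.563) × 430 = 430.0000
  x=7: (0.397/0.563) × 435 = 306.7407
Sum = 430.0000 + 306.7407 = 736.7407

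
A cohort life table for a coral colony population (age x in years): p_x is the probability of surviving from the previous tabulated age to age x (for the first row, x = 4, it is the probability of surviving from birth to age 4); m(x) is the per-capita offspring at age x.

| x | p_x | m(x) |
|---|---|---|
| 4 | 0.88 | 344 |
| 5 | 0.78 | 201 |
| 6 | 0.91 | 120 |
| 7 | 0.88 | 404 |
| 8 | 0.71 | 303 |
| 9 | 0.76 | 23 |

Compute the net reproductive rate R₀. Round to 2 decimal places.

862.78

Survivorship from birth: l_x = p_4·p_5·…·p_x.
  l_4 = 0.88000
  l_5 = 0.68640
  l_6 = 0.62462
  l_7 = 0.54967
  l_8 = 0.39027
  l_9 = 0.29660
R₀ = Σ l_x m(x):
  age 4: 0.88000 × 344 = 302.7200
  age 5: 0.68640 × 201 = 137.9664
  age 6: 0.62462 × 120 = 74.9544
  age 7: 0.54967 × 404 = 222.0667
  age 8: 0.39027 × 303 = 118.2518
  age 9: 0.29660 × 23 = 6.8218
R₀ = 302.7200 + 137.9664 + 74.9544 + 222.0667 + 118.2518 + 6.8218 = 862.7811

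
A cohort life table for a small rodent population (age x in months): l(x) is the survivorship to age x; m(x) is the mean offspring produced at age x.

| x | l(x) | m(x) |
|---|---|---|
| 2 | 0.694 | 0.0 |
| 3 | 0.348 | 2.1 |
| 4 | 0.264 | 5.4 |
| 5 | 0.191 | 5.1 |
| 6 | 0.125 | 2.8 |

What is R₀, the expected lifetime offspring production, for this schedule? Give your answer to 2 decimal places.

R₀ = Σ l(x) m(x):
  age 2: 0.694 × 0.0 = 0.0000
  age 3: 0.348 × 2.1 = 0.7308
  age 4: 0.264 × 5.4 = 1.4256
  age 5: 0.191 × 5.1 = 0.9741
  age 6: 0.125 × 2.8 = 0.3500
R₀ = 0.0000 + 0.7308 + 1.4256 + 0.9741 + 0.3500 = 3.4805

3.48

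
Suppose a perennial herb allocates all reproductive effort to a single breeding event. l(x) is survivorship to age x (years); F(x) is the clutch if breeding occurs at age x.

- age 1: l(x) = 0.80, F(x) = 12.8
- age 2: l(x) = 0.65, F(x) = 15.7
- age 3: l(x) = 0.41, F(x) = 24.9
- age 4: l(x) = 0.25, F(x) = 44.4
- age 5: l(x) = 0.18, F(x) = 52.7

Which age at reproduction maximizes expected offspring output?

Expected offspring if breeding at age x = l(x) × F(x):
  age 1: 0.80 × 12.8 = 10.240
  age 2: 0.65 × 15.7 = 10.205
  age 3: 0.41 × 24.9 = 10.209
  age 4: 0.25 × 44.4 = 11.100
  age 5: 0.18 × 52.7 = 9.486
Maximum at age 4 (11.100).

4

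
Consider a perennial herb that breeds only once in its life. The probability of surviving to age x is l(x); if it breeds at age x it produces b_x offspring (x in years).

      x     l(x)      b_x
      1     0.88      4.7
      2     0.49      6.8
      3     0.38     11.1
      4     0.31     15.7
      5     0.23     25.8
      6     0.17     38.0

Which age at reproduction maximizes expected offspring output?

Expected offspring if breeding at age x = l(x) × b_x:
  age 1: 0.88 × 4.7 = 4.136
  age 2: 0.49 × 6.8 = 3.332
  age 3: 0.38 × 11.1 = 4.218
  age 4: 0.31 × 15.7 = 4.867
  age 5: 0.23 × 25.8 = 5.934
  age 6: 0.17 × 38.0 = 6.460
Maximum at age 6 (6.460).

6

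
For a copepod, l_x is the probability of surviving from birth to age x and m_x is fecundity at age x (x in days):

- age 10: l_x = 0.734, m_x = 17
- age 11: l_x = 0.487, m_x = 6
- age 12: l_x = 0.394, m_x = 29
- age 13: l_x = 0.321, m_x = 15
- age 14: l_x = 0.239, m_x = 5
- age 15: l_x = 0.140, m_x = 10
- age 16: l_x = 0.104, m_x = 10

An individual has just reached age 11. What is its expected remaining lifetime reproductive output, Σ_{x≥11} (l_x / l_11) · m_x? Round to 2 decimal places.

46.81

l_11 = 0.487. Conditional survival from age 11 to x is l_x / l_11.
  x=11: (0.487/0.487) × 6 = 6.0000
  x=12: (0.394/0.487) × 29 = 23.4620
  x=13: (0.321/0.487) × 15 = 9.8871
  x=14: (0.239/0.487) × 5 = 2.4538
  x=15: (0.140/0.487) × 10 = 2.8747
  x=16: (0.104/0.487) × 10 = 2.1355
Sum = 6.0000 + 23.4620 + 9.8871 + 2.4538 + 2.8747 + 2.1355 = 46.8131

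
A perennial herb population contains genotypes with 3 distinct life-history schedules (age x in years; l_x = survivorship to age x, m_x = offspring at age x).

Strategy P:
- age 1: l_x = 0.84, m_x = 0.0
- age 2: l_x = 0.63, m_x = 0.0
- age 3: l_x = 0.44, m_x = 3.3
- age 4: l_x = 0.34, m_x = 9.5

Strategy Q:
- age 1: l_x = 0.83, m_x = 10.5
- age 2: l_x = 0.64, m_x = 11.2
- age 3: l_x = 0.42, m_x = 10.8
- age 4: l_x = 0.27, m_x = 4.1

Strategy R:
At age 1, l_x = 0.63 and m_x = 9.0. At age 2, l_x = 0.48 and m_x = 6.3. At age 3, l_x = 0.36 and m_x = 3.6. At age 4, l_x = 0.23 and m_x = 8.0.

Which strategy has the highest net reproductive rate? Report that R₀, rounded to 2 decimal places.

21.53

Strategy P: R₀ = 0.84×0.0 + 0.63×0.0 + 0.44×3.3 + 0.34×9.5 = 4.6820
Strategy Q: R₀ = 0.83×10.5 + 0.64×11.2 + 0.42×10.8 + 0.27×4.1 = 21.5260
Strategy R: R₀ = 0.63×9.0 + 0.48×6.3 + 0.36×3.6 + 0.23×8.0 = 11.8300
Highest R₀: strategy Q with 21.5260.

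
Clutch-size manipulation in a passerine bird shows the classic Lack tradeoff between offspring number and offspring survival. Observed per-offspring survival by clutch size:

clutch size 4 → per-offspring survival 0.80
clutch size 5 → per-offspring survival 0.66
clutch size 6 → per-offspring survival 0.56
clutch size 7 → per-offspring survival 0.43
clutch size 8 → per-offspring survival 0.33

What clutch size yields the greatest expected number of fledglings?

6

Expected fledglings = c × s(c):
  c=4: 4 × 0.80 = 3.200
  c=5: 5 × 0.66 = 3.300
  c=6: 6 × 0.56 = 3.360
  c=7: 7 × 0.43 = 3.010
  c=8: 8 × 0.33 = 2.640
Maximum at c = 6 (3.360 fledglings).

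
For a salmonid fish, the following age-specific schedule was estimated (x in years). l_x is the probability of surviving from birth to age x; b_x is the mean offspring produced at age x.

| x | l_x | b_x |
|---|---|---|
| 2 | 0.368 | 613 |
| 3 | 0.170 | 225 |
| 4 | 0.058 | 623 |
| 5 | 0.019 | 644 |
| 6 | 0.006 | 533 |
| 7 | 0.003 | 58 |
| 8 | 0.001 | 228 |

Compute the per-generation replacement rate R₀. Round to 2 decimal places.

R₀ = Σ l_x b_x:
  age 2: 0.368 × 613 = 225.5840
  age 3: 0.170 × 225 = 38.2500
  age 4: 0.058 × 623 = 36.1340
  age 5: 0.019 × 644 = 12.2360
  age 6: 0.006 × 533 = 3.1980
  age 7: 0.003 × 58 = 0.1740
  age 8: 0.001 × 228 = 0.2280
R₀ = 225.5840 + 38.2500 + 36.1340 + 12.2360 + 3.1980 + 0.1740 + 0.2280 = 315.8040

315.80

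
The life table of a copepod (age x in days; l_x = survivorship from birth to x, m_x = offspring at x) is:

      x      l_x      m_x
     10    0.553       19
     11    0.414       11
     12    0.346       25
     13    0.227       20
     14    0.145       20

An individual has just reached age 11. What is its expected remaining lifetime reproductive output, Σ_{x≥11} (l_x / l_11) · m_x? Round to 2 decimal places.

l_11 = 0.414. Conditional survival from age 11 to x is l_x / l_11.
  x=11: (0.414/0.414) × 11 = 11.0000
  x=12: (0.346/0.414) × 25 = 20.8937
  x=13: (0.227/0.414) × 20 = 10.9662
  x=14: (0.145/0.414) × 20 = 7.0048
Sum = 11.0000 + 20.8937 + 10.9662 + 7.0048 = 49.8647

49.86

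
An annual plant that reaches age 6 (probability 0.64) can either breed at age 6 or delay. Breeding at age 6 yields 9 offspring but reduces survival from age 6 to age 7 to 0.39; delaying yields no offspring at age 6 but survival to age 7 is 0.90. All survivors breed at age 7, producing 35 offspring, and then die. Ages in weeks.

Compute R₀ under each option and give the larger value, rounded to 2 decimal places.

20.16

breed at age 6: R₀ = 0.64 × (9 + 0.39 × 35) = 0.64 × 22.6500 = 14.4960
delay to age 7: R₀ = 0.64 × (0.90 × 35) = 0.64 × 31.5000 = 20.1600
Higher: delay to age 7 (20.1600).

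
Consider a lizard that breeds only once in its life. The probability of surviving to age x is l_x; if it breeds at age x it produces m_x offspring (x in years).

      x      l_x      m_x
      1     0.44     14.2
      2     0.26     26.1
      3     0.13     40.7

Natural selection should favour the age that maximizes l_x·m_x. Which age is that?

2

Expected offspring if breeding at age x = l_x × m_x:
  age 1: 0.44 × 14.2 = 6.248
  age 2: 0.26 × 26.1 = 6.786
  age 3: 0.13 × 40.7 = 5.291
Maximum at age 2 (6.786).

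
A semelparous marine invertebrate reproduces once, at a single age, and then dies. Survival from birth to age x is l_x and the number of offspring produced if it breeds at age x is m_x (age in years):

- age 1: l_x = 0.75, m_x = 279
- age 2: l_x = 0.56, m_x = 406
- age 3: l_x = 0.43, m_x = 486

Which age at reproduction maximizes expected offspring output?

2

Expected offspring if breeding at age x = l_x × m_x:
  age 1: 0.75 × 279 = 209.250
  age 2: 0.56 × 406 = 227.360
  age 3: 0.43 × 486 = 208.980
Maximum at age 2 (227.360).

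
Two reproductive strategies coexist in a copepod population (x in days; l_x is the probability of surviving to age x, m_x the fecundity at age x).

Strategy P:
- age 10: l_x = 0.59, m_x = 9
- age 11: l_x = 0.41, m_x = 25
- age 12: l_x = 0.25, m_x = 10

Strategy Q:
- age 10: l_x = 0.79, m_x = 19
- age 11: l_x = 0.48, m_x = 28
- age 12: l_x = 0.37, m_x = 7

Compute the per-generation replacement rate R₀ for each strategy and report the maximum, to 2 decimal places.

Strategy P: R₀ = 0.59×9 + 0.41×25 + 0.25×10 = 18.0600
Strategy Q: R₀ = 0.79×19 + 0.48×28 + 0.37×7 = 31.0400
Highest R₀: strategy Q with 31.0400.

31.04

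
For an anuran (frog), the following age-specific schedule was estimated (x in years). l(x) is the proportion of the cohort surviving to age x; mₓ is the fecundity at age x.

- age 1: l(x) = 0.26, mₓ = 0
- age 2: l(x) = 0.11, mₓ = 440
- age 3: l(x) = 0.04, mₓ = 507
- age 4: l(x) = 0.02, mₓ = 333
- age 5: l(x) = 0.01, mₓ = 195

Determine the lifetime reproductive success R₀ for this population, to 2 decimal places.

R₀ = Σ l(x) mₓ:
  age 1: 0.26 × 0 = 0.0000
  age 2: 0.11 × 440 = 48.4000
  age 3: 0.04 × 507 = 20.2800
  age 4: 0.02 × 333 = 6.6600
  age 5: 0.01 × 195 = 1.9500
R₀ = 0.0000 + 48.4000 + 20.2800 + 6.6600 + 1.9500 = 77.2900

77.29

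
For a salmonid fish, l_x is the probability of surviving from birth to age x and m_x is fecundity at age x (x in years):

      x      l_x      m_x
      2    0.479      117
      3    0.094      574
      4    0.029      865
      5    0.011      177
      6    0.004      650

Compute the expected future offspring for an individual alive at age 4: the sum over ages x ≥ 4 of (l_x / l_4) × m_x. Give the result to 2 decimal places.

1021.79

l_4 = 0.029. Conditional survival from age 4 to x is l_x / l_4.
  x=4: (0.029/0.029) × 865 = 865.0000
  x=5: (0.011/0.029) × 177 = 67.1379
  x=6: (0.004/0.029) × 650 = 89.6552
Sum = 865.0000 + 67.1379 + 89.6552 = 1021.7931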